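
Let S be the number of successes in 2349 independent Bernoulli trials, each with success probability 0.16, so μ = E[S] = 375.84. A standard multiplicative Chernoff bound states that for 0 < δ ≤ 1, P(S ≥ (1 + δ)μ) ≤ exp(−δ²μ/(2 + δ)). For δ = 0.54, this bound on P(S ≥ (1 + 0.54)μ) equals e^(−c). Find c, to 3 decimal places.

c = δ²μ/(2 + δ) = 0.54²·375.84/(2 + 0.54) = 43.1476.

43.148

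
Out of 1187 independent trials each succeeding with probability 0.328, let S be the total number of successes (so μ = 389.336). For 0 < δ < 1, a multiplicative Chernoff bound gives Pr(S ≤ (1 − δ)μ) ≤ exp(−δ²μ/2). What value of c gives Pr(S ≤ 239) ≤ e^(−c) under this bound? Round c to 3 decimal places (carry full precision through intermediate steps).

29.025

Write 239 = (1 − δ)μ, so δ = 1 − 239/389.336 = 0.3861343…
Then the exponent is δ²μ/2 = (μ − 239)²/(2μ) = 29.024946.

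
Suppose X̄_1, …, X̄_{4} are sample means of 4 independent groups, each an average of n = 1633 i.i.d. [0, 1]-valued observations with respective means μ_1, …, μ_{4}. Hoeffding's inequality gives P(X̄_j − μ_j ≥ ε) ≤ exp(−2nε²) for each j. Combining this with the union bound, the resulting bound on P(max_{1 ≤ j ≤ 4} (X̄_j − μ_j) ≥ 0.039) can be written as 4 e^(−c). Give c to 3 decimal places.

Union bound over the 4 events: P(max_{1 ≤ j ≤ 4} (X̄_j − μ_j) ≥ 0.039) ≤ 4·exp(−2nε²) = 4 exp(−2·1633·0.039²).
So c = 2·1633·0.039² = 4.9676.

4.968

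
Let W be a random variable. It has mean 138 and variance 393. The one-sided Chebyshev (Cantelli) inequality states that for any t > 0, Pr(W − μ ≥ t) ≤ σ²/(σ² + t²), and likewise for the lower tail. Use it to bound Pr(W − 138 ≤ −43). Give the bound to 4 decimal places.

0.1753

Here σ² = 393 and t = 43, so σ² + t² = 2242.
Cantelli's bound: 393/2242 = 0.1753.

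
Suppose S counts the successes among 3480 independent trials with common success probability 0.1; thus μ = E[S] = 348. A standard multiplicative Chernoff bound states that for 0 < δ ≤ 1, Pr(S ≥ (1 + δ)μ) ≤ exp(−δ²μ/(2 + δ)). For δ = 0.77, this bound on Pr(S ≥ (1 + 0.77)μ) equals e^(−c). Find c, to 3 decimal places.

74.487

c = δ²μ/(2 + δ) = 0.77²·348/(2 + 0.77) = 74.4871.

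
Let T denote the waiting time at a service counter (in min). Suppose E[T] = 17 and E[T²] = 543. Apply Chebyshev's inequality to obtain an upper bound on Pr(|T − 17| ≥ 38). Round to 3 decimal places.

Var(T) = E[T²] − (E[T])² = 543 − 289 = 254.
Chebyshev's inequality: Pr(|T − μ| ≥ t) ≤ Var(T)/t² = 254/1444 = 0.1759.

0.176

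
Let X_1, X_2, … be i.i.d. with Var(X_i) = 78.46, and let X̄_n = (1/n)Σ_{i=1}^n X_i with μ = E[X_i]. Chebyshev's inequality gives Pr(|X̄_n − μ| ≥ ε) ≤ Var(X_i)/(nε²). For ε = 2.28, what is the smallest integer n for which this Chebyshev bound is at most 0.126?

120

Require 78.46/(n·2.28²) ≤ 0.126, i.e. n ≥ 78.46/(0.126·2.28²) = 119.787.
The smallest integer n is 120.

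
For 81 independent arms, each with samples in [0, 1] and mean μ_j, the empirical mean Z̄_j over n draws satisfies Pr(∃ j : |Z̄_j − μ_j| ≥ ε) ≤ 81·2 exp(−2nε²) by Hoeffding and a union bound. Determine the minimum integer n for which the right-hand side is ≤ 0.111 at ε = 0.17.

Need 2·81·exp(−2nε²) ≤ 0.111, i.e. exp(−2nε²) ≤ 0.111/162.
So 2nε² ≥ ln(162/0.111) = 7.285821.
Hence n ≥ 7.285821/(2·0.17²) = 126.052.
The smallest integer n is 127.

127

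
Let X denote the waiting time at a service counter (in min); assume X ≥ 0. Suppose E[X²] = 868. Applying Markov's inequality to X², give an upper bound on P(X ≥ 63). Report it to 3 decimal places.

Since X ≥ 0, the event {X ≥ 63} is the same as {X² ≥ 3969}.
Markov's inequality applied to X² gives P(X² ≥ 3969) ≤ E[X²]/3969 = 868/3969 = 0.2187.

0.219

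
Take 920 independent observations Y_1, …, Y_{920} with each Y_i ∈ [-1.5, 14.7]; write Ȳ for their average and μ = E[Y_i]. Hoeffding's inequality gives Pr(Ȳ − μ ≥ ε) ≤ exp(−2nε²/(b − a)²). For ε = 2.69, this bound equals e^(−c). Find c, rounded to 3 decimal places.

c = 2nε²/(b − a)² = 2·920·2.69² / 16.2² = 50.7332.

50.733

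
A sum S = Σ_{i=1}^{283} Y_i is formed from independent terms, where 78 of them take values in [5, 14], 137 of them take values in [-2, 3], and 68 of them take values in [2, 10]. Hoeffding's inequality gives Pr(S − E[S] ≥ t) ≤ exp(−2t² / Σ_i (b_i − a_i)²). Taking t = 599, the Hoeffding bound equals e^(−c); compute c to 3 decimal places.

50.912

Σ(b_i − a_i)² = 78·9² + 137·5² + 68·8² = 14095.
c = 2t² / 14095 = 2·599² / 14095 = 50.9118.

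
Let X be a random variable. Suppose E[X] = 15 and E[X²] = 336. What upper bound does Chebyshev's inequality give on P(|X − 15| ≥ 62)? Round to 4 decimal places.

0.0289

Var(X) = E[X²] − (E[X])² = 336 − 225 = 111.
Chebyshev's inequality: P(|X − μ| ≥ t) ≤ Var(X)/t² = 111/3844 = 0.0289.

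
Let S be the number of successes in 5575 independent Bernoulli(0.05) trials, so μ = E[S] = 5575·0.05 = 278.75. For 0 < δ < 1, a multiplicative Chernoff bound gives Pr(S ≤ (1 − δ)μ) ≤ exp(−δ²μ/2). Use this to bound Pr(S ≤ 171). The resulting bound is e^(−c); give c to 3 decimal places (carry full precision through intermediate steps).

Write 171 = (1 − δ)μ, so δ = 1 − 171/278.75 = 0.3865471…
Then the exponent is δ²μ/2 = (μ − 171)²/(2μ) = 20.825224.

20.825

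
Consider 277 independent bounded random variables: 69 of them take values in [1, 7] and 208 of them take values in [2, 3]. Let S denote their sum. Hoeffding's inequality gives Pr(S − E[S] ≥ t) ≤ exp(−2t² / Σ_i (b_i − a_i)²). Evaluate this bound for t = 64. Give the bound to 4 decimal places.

Σ(b_i − a_i)² = 69·6² + 208·1² = 2692.
Exponent = 2·64² / 2692 = 3.04309.
Bound = exp(−3.04309) = 0.04769.

0.0477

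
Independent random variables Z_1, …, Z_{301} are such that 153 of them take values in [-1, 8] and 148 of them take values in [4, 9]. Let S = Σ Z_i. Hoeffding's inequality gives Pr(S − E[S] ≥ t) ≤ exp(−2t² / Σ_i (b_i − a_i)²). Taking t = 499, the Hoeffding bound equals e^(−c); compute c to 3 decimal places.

30.945

Σ(b_i − a_i)² = 153·9² + 148·5² = 16093.
c = 2t² / 16093 = 2·499² / 16093 = 30.9453.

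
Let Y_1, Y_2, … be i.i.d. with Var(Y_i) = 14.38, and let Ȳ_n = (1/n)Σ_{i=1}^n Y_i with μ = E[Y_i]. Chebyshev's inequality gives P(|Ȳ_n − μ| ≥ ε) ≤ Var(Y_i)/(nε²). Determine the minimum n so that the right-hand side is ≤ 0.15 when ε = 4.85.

Require 14.38/(n·4.85²) ≤ 0.15, i.e. n ≥ 14.38/(0.15·4.85²) = 4.076.
The smallest integer n is 5.

5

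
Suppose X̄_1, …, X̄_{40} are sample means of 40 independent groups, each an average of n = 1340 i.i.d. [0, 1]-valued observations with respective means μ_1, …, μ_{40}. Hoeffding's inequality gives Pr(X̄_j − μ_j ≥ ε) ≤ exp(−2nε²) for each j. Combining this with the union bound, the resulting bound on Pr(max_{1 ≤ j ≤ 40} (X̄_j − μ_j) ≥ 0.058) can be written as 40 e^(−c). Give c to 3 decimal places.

9.016

Union bound over the 40 events: Pr(max_{1 ≤ j ≤ 40} (X̄_j − μ_j) ≥ 0.058) ≤ 40·exp(−2nε²) = 40 exp(−2·1340·0.058²).
So c = 2·1340·0.058² = 9.0155.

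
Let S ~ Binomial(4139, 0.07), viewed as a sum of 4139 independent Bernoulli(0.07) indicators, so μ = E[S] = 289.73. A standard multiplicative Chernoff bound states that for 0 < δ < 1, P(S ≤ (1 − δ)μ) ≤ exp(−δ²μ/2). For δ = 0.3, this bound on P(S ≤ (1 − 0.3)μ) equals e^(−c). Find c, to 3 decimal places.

13.038

c = δ²μ/2 = 0.3²·289.73/2 = 13.0379.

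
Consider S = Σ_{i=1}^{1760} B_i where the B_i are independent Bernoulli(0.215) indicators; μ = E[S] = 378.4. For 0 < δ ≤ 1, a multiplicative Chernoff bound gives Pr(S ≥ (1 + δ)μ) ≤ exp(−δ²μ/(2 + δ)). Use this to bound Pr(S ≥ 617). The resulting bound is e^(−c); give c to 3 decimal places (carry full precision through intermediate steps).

57.193

Write 617 = (1 + δ)μ, so δ = 617/378.4 − 1 = 0.6305497…
Then the exponent is δ²μ/(2 + δ) = (617 − μ)² / (μ·(2 + δ)) = 57.193048.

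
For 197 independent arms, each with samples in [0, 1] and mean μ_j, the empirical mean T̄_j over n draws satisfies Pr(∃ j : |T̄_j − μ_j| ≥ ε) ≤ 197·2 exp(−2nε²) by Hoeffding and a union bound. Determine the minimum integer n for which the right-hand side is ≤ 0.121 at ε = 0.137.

Need 2·197·exp(−2nε²) ≤ 0.121, i.e. exp(−2nε²) ≤ 0.121/394.
So 2nε² ≥ ln(394/0.121) = 8.088316.
Hence n ≥ 8.088316/(2·0.137²) = 215.470.
The smallest integer n is 216.

216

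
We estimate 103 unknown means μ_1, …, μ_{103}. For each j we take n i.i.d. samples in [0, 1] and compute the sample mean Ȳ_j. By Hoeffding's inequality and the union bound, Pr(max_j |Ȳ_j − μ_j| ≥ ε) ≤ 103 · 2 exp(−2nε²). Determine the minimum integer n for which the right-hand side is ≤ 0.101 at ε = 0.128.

233

Need 2·103·exp(−2nε²) ≤ 0.101, i.e. exp(−2nε²) ≤ 0.101/206.
So 2nε² ≥ ln(206/0.101) = 7.620511.
Hence n ≥ 7.620511/(2·0.128²) = 232.560.
The smallest integer n is 233.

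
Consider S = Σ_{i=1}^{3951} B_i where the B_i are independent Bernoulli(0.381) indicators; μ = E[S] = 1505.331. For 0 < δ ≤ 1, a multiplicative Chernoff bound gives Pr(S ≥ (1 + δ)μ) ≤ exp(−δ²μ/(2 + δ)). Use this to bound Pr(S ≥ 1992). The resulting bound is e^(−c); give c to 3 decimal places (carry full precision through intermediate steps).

Write 1992 = (1 + δ)μ, so δ = 1992/1505.331 − 1 = 0.323297…
Then the exponent is δ²μ/(2 + δ) = (1992 − μ)² / (μ·(2 + δ)) = 67.722133.

67.722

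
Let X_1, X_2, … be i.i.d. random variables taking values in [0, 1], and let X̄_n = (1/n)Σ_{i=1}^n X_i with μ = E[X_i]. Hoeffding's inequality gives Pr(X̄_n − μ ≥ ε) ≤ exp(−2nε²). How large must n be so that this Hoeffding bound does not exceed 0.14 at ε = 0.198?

26

Require exp(−2nε²) ≤ 0.14, i.e. 2nε² ≥ ln(1/0.14) = 1.966113.
So n ≥ 1.966113 / (2·0.198²) = 25.075.
The smallest integer n is 26.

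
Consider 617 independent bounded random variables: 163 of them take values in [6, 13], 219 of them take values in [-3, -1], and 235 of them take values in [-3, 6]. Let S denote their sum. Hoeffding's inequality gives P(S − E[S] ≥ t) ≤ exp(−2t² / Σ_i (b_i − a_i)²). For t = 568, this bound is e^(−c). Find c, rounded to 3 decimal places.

23.129

Σ(b_i − a_i)² = 163·7² + 219·2² + 235·9² = 27898.
c = 2t² / 27898 = 2·568² / 27898 = 23.1288.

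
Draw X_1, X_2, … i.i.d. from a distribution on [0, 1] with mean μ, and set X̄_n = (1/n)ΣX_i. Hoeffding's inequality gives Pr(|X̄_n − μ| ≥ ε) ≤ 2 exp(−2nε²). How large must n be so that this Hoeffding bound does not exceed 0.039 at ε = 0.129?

Require 2·exp(−2nε²) ≤ 0.039, i.e. 2nε² ≥ ln(2/0.039) = 3.937341.
So n ≥ 3.937341 / (2·0.129²) = 118.302.
The smallest integer n is 119.

119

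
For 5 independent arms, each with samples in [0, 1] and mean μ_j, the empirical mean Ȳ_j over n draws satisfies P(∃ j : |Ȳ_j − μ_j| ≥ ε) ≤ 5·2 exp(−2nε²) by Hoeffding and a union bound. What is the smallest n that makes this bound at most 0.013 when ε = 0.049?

1384

Need 2·5·exp(−2nε²) ≤ 0.013, i.e. exp(−2nε²) ≤ 0.013/10.
So 2nε² ≥ ln(10/0.013) = 6.645391.
Hence n ≥ 6.645391/(2·0.049²) = 1383.880.
The smallest integer n is 1384.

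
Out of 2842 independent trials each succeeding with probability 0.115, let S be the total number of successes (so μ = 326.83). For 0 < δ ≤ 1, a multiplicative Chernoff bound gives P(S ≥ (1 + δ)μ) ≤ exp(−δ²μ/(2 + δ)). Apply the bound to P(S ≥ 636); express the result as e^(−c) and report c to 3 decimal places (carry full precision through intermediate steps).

Write 636 = (1 + δ)μ, so δ = 636/326.83 − 1 = 0.9459658…
Then the exponent is δ²μ/(2 + δ) = (636 − μ)² / (μ·(2 + δ)) = 99.276185.

99.276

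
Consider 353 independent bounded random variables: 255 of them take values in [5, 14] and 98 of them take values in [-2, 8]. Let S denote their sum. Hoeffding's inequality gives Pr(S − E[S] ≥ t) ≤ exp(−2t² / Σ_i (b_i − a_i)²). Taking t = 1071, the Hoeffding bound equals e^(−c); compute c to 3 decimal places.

Σ(b_i − a_i)² = 255·9² + 98·10² = 30455.
c = 2t² / 30455 = 2·1071² / 30455 = 75.3269.

75.327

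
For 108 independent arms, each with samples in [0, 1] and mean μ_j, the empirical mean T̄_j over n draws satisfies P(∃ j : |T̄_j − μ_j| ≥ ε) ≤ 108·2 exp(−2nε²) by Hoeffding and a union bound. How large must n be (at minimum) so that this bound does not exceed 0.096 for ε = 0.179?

121

Need 2·108·exp(−2nε²) ≤ 0.096, i.e. exp(−2nε²) ≤ 0.096/216.
So 2nε² ≥ ln(216/0.096) = 7.718685.
Hence n ≥ 7.718685/(2·0.179²) = 120.450.
The smallest integer n is 121.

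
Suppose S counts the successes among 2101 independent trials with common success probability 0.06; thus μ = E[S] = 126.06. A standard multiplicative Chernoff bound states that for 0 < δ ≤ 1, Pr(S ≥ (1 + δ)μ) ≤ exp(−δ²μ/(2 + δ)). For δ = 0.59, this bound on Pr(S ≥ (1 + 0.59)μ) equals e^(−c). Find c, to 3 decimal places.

16.943

c = δ²μ/(2 + δ) = 0.59²·126.06/(2 + 0.59) = 16.9427.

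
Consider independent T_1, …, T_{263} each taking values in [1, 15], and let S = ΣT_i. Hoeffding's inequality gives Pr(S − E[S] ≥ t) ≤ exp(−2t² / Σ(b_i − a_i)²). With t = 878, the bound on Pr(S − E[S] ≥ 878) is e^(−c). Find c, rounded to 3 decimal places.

29.909

Σ(b_i − a_i)² = 263·(14)² = 51548.
c = 2t²/51548 = 2·878²/51548 = 29.9094.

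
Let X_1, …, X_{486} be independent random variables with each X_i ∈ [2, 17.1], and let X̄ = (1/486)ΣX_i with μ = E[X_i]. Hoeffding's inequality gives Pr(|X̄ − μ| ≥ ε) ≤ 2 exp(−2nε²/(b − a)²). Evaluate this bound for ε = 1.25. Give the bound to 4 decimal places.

0.0026

Exponent: 2nε²/(b − a)² = 2·486·1.25² / 15.1² = 6.66089.
Bound = 2·exp(−6.66089) = 0.00256.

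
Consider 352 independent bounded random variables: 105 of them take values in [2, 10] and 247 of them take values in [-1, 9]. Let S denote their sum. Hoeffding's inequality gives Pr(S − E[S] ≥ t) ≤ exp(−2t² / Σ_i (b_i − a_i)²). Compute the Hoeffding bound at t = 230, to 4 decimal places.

Σ(b_i − a_i)² = 105·8² + 247·10² = 31420.
Exponent = 2·230² / 31420 = 3.36728.
Bound = exp(−3.36728) = 0.03448.

0.0345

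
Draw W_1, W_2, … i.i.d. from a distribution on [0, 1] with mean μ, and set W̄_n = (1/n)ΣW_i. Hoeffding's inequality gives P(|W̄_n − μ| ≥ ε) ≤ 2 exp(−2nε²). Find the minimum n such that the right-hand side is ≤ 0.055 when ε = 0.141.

91

Require 2·exp(−2nε²) ≤ 0.055, i.e. 2nε² ≥ ln(2/0.055) = 3.593569.
So n ≥ 3.593569 / (2·0.141²) = 90.377.
The smallest integer n is 91.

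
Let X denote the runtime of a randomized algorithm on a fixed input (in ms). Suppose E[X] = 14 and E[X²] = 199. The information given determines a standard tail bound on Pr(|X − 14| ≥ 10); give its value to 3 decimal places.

0.030

The first two moments determine the variance, so Chebyshev's inequality is the sharpest standard bound available.
Var(X) = E[X²] − (E[X])² = 199 − 196 = 3.
Chebyshev's inequality: Pr(|X − μ| ≥ t) ≤ Var(X)/t² = 3/100 = 0.0300.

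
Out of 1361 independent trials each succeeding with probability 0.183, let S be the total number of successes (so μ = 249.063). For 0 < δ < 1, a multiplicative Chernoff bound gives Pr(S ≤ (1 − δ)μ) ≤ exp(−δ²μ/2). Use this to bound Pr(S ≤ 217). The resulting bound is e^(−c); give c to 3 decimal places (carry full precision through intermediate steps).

2.064

Write 217 = (1 − δ)μ, so δ = 1 − 217/249.063 = 0.1287345…
Then the exponent is δ²μ/2 = (μ − 217)²/(2μ) = 2.063807.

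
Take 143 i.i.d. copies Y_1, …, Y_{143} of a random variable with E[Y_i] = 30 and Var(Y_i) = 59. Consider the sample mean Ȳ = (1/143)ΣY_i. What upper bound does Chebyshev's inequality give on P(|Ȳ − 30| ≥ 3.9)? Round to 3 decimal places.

Var(Ȳ) = Var(Y_i)/n = 59/143 = 0.41259.
Chebyshev: P(|Ȳ − 30| ≥ 3.9) ≤ Var(Ȳ)/(3.9)² = 59/(143·3.9²) = 0.0271.

0.027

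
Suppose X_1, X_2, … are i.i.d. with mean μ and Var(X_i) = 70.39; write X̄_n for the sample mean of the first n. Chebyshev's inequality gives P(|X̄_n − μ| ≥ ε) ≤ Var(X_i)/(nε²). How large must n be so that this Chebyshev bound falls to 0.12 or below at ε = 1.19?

Require 70.39/(n·1.19²) ≤ 0.12, i.e. n ≥ 70.39/(0.12·1.19²) = 414.225.
The smallest integer n is 415.

415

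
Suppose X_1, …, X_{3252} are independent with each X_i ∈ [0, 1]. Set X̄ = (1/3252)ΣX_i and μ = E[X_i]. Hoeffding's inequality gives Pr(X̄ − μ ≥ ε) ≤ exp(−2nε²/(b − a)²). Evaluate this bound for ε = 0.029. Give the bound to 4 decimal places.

Exponent: 2nε²/(b − a)² = 2·3252·0.029² / 1² = 5.46986.
Bound = exp(−5.46986) = 0.00421.

0.0042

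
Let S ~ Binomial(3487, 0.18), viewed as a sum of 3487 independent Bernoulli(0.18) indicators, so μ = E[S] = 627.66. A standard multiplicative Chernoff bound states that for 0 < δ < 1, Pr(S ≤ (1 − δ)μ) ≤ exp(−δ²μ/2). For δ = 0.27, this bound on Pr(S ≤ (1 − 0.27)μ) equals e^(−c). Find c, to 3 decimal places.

22.878

c = δ²μ/2 = 0.27²·627.66/2 = 22.8782.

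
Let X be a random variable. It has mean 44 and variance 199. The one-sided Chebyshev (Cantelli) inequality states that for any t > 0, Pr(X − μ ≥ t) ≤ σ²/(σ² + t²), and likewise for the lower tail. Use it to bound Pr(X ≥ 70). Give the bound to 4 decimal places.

Here σ² = 199 and t = 26, so σ² + t² = 875.
Cantelli's bound: 199/875 = 0.2274.

0.2274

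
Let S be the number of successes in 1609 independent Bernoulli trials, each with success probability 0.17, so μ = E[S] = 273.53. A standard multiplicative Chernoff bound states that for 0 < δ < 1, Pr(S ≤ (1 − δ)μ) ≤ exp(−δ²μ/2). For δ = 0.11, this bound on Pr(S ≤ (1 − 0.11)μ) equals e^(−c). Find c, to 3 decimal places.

c = δ²μ/2 = 0.11²·273.53/2 = 1.6549.

1.655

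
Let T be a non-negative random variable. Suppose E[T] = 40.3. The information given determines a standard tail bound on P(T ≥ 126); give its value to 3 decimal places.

0.320

Only the mean of a non-negative variable is known, so Markov's inequality is the applicable tail bound.
Markov's inequality: for a non-negative random variable, P(T ≥ a) ≤ E[T]/a.
Here E[T] = 40.3 and a = 126, so the bound is 40.3/126 = 0.3198.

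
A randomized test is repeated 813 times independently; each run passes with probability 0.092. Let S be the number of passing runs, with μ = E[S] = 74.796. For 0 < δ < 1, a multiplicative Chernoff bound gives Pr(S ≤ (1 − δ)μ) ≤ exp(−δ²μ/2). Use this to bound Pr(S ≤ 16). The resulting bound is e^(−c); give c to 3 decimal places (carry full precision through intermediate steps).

Write 16 = (1 − δ)μ, so δ = 1 − 16/74.796 = 0.7860848…
Then the exponent is δ²μ/2 = (μ − 16)²/(2μ) = 23.109321.

23.109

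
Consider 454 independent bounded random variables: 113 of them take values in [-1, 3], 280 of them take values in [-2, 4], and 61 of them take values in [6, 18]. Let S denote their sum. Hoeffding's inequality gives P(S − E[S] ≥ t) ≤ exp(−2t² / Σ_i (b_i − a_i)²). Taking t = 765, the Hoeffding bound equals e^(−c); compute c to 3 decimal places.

56.620

Σ(b_i − a_i)² = 113·4² + 280·6² + 61·12² = 20672.
c = 2t² / 20672 = 2·765² / 20672 = 56.6201.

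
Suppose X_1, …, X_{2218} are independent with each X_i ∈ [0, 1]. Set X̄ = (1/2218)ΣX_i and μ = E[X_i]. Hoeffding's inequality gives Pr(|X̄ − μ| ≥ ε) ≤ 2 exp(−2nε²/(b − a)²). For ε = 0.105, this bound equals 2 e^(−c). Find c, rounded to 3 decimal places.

48.907

c = 2nε²/(b − a)² = 2·2218·0.105² / 1² = 48.9069.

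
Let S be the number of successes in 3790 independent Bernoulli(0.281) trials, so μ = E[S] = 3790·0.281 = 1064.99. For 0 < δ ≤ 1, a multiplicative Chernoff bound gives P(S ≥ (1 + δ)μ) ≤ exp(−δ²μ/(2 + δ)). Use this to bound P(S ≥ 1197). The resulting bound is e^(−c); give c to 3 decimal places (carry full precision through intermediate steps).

7.704

Write 1197 = (1 + δ)μ, so δ = 1197/1064.99 − 1 = 0.1239542…
Then the exponent is δ²μ/(2 + δ) = (1197 − μ)² / (μ·(2 + δ)) = 7.704119.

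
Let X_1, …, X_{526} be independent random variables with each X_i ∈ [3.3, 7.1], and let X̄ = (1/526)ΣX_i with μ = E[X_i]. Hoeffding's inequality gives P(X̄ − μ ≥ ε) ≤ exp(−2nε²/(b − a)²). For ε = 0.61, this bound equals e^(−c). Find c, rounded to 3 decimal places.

c = 2nε²/(b − a)² = 2·526·0.61² / 3.8² = 27.1087.

27.109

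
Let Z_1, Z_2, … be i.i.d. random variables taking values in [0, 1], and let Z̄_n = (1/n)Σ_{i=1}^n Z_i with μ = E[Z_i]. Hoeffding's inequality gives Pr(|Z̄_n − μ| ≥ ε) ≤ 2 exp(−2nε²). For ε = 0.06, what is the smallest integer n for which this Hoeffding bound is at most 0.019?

647

Require 2·exp(−2nε²) ≤ 0.019, i.e. 2nε² ≥ ln(2/0.019) = 4.656463.
So n ≥ 4.656463 / (2·0.06²) = 646.731.
The smallest integer n is 647.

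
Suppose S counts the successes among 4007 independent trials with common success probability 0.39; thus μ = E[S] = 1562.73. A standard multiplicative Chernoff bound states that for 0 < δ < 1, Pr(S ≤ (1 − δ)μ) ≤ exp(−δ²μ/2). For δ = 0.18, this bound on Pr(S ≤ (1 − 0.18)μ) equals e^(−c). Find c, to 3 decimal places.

25.316

c = δ²μ/2 = 0.18²·1562.73/2 = 25.3162.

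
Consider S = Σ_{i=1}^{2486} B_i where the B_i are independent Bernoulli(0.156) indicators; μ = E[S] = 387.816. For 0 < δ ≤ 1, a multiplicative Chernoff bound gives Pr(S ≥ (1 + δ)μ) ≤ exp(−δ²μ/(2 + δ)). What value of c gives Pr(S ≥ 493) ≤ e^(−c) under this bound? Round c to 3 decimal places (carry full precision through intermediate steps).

12.561

Write 493 = (1 + δ)μ, so δ = 493/387.816 − 1 = 0.2712214…
Then the exponent is δ²μ/(2 + δ) = (493 − μ)² / (μ·(2 + δ)) = 12.560709.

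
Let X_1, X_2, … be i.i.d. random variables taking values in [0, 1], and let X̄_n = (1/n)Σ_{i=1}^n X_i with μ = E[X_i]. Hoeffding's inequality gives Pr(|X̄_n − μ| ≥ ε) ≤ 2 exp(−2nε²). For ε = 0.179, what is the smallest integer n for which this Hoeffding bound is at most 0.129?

Require 2·exp(−2nε²) ≤ 0.129, i.e. 2nε² ≥ ln(2/0.129) = 2.741090.
So n ≥ 2.741090 / (2·0.179²) = 42.775.
The smallest integer n is 43.

43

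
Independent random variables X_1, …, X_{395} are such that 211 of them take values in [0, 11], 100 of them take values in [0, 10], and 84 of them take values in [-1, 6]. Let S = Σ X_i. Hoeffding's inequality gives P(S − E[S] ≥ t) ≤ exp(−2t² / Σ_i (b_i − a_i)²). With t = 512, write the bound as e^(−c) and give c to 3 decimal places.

13.224

Σ(b_i − a_i)² = 211·11² + 100·10² + 84·7² = 39647.
c = 2t² / 39647 = 2·512² / 39647 = 13.2239.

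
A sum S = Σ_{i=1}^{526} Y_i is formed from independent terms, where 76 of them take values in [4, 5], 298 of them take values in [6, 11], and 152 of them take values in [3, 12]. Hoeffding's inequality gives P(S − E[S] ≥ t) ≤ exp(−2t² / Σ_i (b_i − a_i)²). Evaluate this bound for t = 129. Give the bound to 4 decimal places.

Σ(b_i − a_i)² = 76·1² + 298·5² + 152·9² = 19838.
Exponent = 2·129² / 19838 = 1.67769.
Bound = exp(−1.67769) = 0.18681.

0.1868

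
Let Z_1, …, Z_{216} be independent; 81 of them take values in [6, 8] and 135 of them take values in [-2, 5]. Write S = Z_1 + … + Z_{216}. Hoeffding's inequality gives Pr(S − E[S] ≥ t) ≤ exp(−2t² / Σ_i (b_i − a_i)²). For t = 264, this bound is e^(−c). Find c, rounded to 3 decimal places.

Σ(b_i − a_i)² = 81·2² + 135·7² = 6939.
c = 2t² / 6939 = 2·264² / 6939 = 20.0882.

20.088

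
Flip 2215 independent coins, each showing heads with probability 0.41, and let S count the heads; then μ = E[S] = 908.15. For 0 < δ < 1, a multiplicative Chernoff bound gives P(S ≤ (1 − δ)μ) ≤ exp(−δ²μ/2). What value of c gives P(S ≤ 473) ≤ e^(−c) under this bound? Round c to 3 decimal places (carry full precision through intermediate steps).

104.253

Write 473 = (1 − δ)μ, so δ = 1 − 473/908.15 = 0.4791609…
Then the exponent is δ²μ/2 = (μ − 473)²/(2μ) = 104.253440.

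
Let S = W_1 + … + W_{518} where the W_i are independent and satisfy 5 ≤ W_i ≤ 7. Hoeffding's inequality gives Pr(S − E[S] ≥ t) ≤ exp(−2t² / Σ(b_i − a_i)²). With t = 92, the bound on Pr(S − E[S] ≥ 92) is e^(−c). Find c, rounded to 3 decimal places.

8.170

Σ(b_i − a_i)² = 518·(2)² = 2072.
c = 2t²/2072 = 2·92²/2072 = 8.1699.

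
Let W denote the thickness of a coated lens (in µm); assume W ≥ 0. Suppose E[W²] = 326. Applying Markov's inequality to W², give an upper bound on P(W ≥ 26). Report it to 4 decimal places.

0.4822

Since W ≥ 0, the event {W ≥ 26} is the same as {W² ≥ 676}.
Markov's inequality applied to W² gives P(W² ≥ 676) ≤ E[W²]/676 = 326/676 = 0.4822.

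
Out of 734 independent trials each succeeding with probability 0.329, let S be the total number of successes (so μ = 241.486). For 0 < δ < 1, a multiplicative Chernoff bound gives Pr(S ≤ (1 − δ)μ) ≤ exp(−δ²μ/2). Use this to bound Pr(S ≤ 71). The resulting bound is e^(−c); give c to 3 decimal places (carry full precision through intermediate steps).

60.180

Write 71 = (1 − δ)μ, so δ = 1 − 71/241.486 = 0.7059871…
Then the exponent is δ²μ/2 = (μ − 71)²/(2μ) = 60.180458.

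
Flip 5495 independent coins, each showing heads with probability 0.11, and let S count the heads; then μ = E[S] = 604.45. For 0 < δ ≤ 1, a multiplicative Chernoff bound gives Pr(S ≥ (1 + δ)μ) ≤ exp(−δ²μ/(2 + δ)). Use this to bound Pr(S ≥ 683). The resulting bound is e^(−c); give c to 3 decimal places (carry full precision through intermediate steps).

Write 683 = (1 + δ)μ, so δ = 683/604.45 − 1 = 0.1299528…
Then the exponent is δ²μ/(2 + δ) = (683 − μ)² / (μ·(2 + δ)) = 4.792499.

4.792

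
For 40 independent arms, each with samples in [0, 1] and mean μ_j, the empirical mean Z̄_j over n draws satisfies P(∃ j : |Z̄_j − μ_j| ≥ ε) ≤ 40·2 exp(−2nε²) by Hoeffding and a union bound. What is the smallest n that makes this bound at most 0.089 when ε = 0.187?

98

Need 2·40·exp(−2nε²) ≤ 0.089, i.e. exp(−2nε²) ≤ 0.089/80.
So 2nε² ≥ ln(80/0.089) = 6.801146.
Hence n ≥ 6.801146/(2·0.187²) = 97.245.
The smallest integer n is 98.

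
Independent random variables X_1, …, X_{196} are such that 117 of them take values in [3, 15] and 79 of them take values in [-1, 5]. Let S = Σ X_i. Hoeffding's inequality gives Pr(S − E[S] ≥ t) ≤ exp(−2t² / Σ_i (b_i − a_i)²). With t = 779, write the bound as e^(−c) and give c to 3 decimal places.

Σ(b_i − a_i)² = 117·12² + 79·6² = 19692.
c = 2t² / 19692 = 2·779² / 19692 = 61.6333.

61.633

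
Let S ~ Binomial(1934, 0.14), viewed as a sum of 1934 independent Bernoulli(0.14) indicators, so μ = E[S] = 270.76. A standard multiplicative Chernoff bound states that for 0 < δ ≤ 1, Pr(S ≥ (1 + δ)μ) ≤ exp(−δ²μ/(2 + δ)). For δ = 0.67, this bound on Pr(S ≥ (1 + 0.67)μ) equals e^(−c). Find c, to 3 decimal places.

c = δ²μ/(2 + δ) = 0.67²·270.76/(2 + 0.67) = 45.5222.

45.522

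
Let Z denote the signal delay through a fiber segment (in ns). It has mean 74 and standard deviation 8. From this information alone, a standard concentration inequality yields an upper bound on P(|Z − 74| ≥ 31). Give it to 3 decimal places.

0.067

Mean and variance are known, so Chebyshev's inequality applies.
Chebyshev: P(|Z − μ| ≥ t) ≤ Var(Z)/t².
Var(Z) = σ² = 8² = 64.
Bound = 64 / 961 = 0.0666.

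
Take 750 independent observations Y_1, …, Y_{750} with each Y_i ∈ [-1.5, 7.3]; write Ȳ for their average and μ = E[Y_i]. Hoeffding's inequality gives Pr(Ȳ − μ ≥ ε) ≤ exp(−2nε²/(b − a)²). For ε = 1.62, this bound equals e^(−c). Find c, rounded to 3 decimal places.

50.834

c = 2nε²/(b − a)² = 2·750·1.62² / 8.8² = 50.8342.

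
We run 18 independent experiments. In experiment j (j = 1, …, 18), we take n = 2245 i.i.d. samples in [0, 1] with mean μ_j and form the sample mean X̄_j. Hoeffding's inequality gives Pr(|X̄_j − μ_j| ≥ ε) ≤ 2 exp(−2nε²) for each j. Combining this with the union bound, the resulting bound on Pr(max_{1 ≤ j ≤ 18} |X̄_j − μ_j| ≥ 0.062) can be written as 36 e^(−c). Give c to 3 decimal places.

17.260

Union bound over the 18 events: Pr(max_{1 ≤ j ≤ 18} |X̄_j − μ_j| ≥ 0.062) ≤ 18·2·exp(−2nε²) = 36 exp(−2·2245·0.062²).
So c = 2·2245·0.062² = 17.2596.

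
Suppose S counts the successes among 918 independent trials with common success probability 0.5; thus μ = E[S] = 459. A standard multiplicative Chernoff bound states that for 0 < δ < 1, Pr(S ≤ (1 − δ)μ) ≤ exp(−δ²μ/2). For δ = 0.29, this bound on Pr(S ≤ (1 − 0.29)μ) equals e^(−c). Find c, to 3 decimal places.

c = δ²μ/2 = 0.29²·459/2 = 19.3010.

19.301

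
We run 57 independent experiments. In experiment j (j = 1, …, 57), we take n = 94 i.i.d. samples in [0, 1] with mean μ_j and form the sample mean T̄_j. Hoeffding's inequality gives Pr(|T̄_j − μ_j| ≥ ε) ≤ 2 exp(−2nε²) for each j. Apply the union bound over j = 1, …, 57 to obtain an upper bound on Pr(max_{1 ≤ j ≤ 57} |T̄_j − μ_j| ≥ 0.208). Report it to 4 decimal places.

Per-experiment Hoeffding bound: 2·exp(−2·94·0.208²) = 2·exp(−8.13363) = 0.000587.
Union bound over 57 events: 57·0.000587 = 0.03346.

0.0335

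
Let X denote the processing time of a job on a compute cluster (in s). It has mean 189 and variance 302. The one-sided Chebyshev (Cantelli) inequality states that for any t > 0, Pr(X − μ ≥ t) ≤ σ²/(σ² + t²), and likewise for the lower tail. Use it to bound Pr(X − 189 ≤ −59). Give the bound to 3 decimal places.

Here σ² = 302 and t = 59, so σ² + t² = 3783.
Cantelli's bound: 302/3783 = 0.0798.

0.080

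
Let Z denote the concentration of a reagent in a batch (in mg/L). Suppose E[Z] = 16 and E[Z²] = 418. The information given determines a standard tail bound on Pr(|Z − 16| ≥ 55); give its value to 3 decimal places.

0.054

The first two moments determine the variance, so Chebyshev's inequality is the sharpest standard bound available.
Var(Z) = E[Z²] − (E[Z])² = 418 − 256 = 162.
Chebyshev's inequality: Pr(|Z − μ| ≥ t) ≤ Var(Z)/t² = 162/3025 = 0.0536.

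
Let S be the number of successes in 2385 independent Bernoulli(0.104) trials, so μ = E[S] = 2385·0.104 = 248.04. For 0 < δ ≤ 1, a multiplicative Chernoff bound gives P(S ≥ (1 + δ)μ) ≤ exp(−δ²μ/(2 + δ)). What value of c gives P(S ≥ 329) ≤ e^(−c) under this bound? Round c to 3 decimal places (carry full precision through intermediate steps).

Write 329 = (1 + δ)μ, so δ = 329/248.04 − 1 = 0.326399…
Then the exponent is δ²μ/(2 + δ) = (329 − μ)² / (μ·(2 + δ)) = 11.358869.

11.359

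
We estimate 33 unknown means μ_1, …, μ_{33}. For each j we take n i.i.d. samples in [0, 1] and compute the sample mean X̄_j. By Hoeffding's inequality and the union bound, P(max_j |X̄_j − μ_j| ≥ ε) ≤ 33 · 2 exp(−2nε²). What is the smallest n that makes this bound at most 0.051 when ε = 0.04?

Need 2·33·exp(−2nε²) ≤ 0.051, i.e. exp(−2nε²) ≤ 0.051/66.
So 2nε² ≥ ln(66/0.051) = 7.165584.
Hence n ≥ 7.165584/(2·0.04²) = 2239.245.
The smallest integer n is 2240.

2240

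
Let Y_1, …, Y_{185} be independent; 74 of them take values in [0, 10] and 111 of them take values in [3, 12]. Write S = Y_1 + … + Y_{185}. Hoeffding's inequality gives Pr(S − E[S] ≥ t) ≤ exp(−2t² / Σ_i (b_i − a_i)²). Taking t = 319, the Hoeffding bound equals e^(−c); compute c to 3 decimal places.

12.417

Σ(b_i − a_i)² = 74·10² + 111·9² = 16391.
c = 2t² / 16391 = 2·319² / 16391 = 12.4167.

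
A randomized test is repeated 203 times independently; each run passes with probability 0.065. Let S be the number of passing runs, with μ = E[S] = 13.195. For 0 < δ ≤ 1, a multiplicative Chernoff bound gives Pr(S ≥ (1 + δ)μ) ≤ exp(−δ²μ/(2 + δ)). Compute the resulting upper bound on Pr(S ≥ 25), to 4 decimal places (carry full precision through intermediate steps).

0.0260

Write 25 = (1 + δ)μ, so δ = 25/13.195 − 1 = 0.8946571…
Then the exponent is δ²μ/(2 + δ) = (25 − μ)² / (μ·(2 + δ)) = 3.648593.
Bound = exp(−3.648593) = 0.02603.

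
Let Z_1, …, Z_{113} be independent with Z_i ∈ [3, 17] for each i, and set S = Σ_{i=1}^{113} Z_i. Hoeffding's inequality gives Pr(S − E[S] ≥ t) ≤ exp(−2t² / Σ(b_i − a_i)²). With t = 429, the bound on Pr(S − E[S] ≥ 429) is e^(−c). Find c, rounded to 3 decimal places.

16.619

Σ(b_i − a_i)² = 113·(14)² = 22148.
c = 2t²/22148 = 2·429²/22148 = 16.6192.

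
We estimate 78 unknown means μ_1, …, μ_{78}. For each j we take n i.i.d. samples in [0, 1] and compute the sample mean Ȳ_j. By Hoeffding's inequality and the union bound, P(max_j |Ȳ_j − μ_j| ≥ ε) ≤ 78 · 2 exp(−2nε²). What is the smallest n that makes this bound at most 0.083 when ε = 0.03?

4189

Need 2·78·exp(−2nε²) ≤ 0.083, i.e. exp(−2nε²) ≤ 0.083/156.
So 2nε² ≥ ln(156/0.083) = 7.538771.
Hence n ≥ 7.538771/(2·0.03²) = 4188.206.
The smallest integer n is 4189.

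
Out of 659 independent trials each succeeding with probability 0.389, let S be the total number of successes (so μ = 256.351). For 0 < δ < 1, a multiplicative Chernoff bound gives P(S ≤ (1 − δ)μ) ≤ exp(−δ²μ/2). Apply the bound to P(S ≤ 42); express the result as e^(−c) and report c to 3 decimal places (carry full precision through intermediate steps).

Write 42 = (1 − δ)μ, so δ = 1 − 42/256.351 = 0.8361621…
Then the exponent is δ²μ/2 = (μ − 42)²/(2μ) = 89.616095.

89.616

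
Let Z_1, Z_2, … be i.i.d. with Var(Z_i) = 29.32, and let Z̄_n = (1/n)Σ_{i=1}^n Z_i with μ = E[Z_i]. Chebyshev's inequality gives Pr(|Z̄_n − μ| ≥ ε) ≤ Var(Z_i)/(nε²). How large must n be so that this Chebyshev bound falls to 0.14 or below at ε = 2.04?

Require 29.32/(n·2.04²) ≤ 0.14, i.e. n ≥ 29.32/(0.14·2.04²) = 50.324.
The smallest integer n is 51.

51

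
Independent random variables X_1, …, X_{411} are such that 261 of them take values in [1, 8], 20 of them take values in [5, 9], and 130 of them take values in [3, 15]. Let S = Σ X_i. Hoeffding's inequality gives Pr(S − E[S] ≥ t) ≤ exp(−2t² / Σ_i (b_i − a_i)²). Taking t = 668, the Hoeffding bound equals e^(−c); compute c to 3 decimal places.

Σ(b_i − a_i)² = 261·7² + 20·4² + 130·12² = 31829.
c = 2t² / 31829 = 2·668² / 31829 = 28.0388.

28.039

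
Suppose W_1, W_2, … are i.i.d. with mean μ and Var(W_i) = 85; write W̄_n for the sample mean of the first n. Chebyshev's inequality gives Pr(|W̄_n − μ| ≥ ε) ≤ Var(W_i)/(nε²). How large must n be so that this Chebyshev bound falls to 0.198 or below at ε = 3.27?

Require 85/(n·3.27²) ≤ 0.198, i.e. n ≥ 85/(0.198·3.27²) = 40.147.
The smallest integer n is 41.

41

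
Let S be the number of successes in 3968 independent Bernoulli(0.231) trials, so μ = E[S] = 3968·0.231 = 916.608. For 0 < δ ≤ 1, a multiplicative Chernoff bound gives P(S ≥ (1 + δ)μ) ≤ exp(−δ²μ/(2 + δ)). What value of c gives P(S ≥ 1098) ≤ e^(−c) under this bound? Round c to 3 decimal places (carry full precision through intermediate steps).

16.332

Write 1098 = (1 + δ)μ, so δ = 1098/916.608 − 1 = 0.1978948…
Then the exponent is δ²μ/(2 + δ) = (1098 − μ)² / (μ·(2 + δ)) = 16.332238.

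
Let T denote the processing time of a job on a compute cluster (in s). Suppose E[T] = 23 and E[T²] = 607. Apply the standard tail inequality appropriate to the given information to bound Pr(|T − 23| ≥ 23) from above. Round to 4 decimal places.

The first two moments determine the variance, so Chebyshev's inequality is the sharpest standard bound available.
Var(T) = E[T²] − (E[T])² = 607 − 529 = 78.
Chebyshev's inequality: Pr(|T − μ| ≥ t) ≤ Var(T)/t² = 78/529 = 0.1474.

0.1474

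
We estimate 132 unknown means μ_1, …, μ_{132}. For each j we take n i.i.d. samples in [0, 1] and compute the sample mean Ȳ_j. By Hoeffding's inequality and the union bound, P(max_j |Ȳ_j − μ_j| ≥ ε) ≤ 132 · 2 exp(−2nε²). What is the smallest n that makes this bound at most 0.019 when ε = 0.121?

326

Need 2·132·exp(−2nε²) ≤ 0.019, i.e. exp(−2nε²) ≤ 0.019/264.
So 2nε² ≥ ln(264/0.019) = 9.539265.
Hence n ≥ 9.539265/(2·0.121²) = 325.772.
The smallest integer n is 326.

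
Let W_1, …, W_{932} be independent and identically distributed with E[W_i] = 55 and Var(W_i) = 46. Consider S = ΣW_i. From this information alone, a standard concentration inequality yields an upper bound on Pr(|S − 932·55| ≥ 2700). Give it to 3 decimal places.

With mean and variance of each term known, Chebyshev's inequality bounds the deviation of the sum (or sample mean).
Var(S) = n·Var(W_i) = 932·46 = 42872.
Chebyshev: Pr(|S − 932·55| ≥ 2700) ≤ Var(S)/2700² = 42872/7290000 = 0.0059.

0.006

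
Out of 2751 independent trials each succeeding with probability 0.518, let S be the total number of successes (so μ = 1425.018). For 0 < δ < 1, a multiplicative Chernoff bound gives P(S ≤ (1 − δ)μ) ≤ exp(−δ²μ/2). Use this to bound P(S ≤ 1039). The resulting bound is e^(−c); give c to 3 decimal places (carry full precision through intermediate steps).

Write 1039 = (1 − δ)μ, so δ = 1 − 1039/1425.018 = 0.2708864…
Then the exponent is δ²μ/2 = (μ − 1039)²/(2μ) = 52.283514.

52.284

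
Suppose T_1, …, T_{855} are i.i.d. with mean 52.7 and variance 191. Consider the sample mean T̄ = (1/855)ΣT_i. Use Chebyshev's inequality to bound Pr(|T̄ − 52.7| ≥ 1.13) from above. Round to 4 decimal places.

0.1749

Var(T̄) = Var(T_i)/n = 191/855 = 0.22339.
Chebyshev: Pr(|T̄ − 52.7| ≥ 1.13) ≤ Var(T̄)/(1.13)² = 191/(855·1.13²) = 0.1749.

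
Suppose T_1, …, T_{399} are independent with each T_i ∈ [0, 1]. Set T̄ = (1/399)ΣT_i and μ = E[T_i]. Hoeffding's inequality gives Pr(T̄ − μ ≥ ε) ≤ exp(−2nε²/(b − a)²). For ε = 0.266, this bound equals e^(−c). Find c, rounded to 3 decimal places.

c = 2nε²/(b − a)² = 2·399·0.266² / 1² = 56.4633.

56.463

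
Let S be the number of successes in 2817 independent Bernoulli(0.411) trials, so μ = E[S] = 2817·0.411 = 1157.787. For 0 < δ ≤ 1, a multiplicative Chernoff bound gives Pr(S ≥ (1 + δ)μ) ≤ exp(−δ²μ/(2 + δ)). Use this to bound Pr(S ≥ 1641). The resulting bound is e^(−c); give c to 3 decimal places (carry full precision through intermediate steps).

83.427

Write 1641 = (1 + δ)μ, so δ = 1641/1157.787 − 1 = 0.4173592…
Then the exponent is δ²μ/(2 + δ) = (1641 − μ)² / (μ·(2 + δ)) = 83.427143.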